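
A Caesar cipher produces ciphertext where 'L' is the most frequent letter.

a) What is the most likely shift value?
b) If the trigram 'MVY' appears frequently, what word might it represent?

Step 1: In English, 'E' is the most frequent letter (12.7%).
Step 2: The most frequent ciphertext letter is 'L' (position 11).
Step 3: Shift = (11 - 4) mod 26 = 7.
Step 4: Decrypt 'MVY' by shifting back 7:
  M -> F
  V -> O
  Y -> R
Step 5: 'MVY' decrypts to 'FOR'.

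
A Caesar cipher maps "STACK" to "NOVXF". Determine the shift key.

Step 1: Compare first letters: S (position 18) -> N (position 13).
Step 2: Shift = (13 - 18) mod 26 = 21.
The shift value is 21.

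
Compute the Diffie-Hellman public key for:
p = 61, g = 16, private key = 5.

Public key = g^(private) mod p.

Step 1: A = g^a mod p = 16^5 mod 61.
  16^1 mod 61 = 16
  16^2 mod 61 = (16 * 16) mod 61 = 12
  16^3 mod 61 = (12 * 16) mod 61 = 9
  16^4 mod 61 = (9 * 16) mod 61 = 22
  16^5 mod 61 = (22 * 16) mod 61 = 47
Result: A = 47.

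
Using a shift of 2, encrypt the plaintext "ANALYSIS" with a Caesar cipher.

Step 1: For each letter, shift forward by 2 positions (mod 26).
  A (position 0) -> position (0+2) mod 26 = 2 -> C
  N (position 13) -> position (13+2) mod 26 = 15 -> P
  A (position 0) -> position (0+2) mod 26 = 2 -> C
  L (position 11) -> position (11+2) mod 26 = 13 -> N
  Y (position 24) -> position (24+2) mod 26 = 0 -> A
  S (position 18) -> position (18+2) mod 26 = 20 -> U
  I (position 8) -> position (8+2) mod 26 = 10 -> K
  S (position 18) -> position (18+2) mod 26 = 20 -> U
Result: CPCNAUKU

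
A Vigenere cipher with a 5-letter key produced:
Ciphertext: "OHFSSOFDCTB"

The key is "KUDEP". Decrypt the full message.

Step 1: Key 'KUDEP' has length 5. Extended key: KUDEPKUDEPK
Step 2: Decrypt each position:
  O(14) - K(10) = 4 = E
  H(7) - U(20) = 13 = N
  F(5) - D(3) = 2 = C
  S(18) - E(4) = 14 = O
  S(18) - P(15) = 3 = D
  O(14) - K(10) = 4 = E
  F(5) - U(20) = 11 = L
  D(3) - D(3) = 0 = A
  C(2) - E(4) = 24 = Y
  T(19) - P(15) = 4 = E
  B(1) - K(10) = 17 = R
Plaintext: ENCODELAYER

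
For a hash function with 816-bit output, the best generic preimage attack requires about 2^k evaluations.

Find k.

Step 1: The hash has a 816-bit output.
Step 2: Preimage resistance means: given a digest h(x), it should be infeasible to find any input that hashes to it.
With a 816-bit output there are 2^816 possible digests, so a generic brute-force preimage search costs about 2^816 evaluations.
Step 3: Security level = 816 bits.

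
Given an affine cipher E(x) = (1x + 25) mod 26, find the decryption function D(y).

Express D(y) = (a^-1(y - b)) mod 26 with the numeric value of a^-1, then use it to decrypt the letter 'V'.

Step 1: Find a^-1, the modular inverse of 1 mod 26.
Step 2: We need 1 * a^-1 = 1 (mod 26).
Step 3: 1 * 1 = 1 = 0 * 26 + 1, so a^-1 = 1.
Step 4: D(y) = 1(y - 25) mod 26.
Step 5: Apply to 'V' (y = 21): D(21) = 1 * (21 - 25) mod 26 = 1 * -4 mod 26 = 22 -> 'W'.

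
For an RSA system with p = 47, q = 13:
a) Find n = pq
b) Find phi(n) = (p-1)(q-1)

Step 1: n = p * q = 47 * 13 = 611.
Step 2: phi(n) = (p-1)(q-1) = 46 * 12 = 552.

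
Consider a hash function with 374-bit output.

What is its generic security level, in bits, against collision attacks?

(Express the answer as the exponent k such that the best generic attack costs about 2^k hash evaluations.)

Step 1: The hash has a 374-bit output.
Step 2: Collision resistance means it should be infeasible to find any x != y with h(x) = h(y).
By the birthday bound, a generic collision search succeeds after about sqrt(2^374) = 2^(374/2) = 2^187 evaluations.
Step 3: Security level = 187 bits.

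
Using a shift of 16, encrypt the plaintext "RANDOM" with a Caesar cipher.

Step 1: For each letter, shift forward by 16 positions (mod 26).
  R (position 17) -> position (17+16) mod 26 = 7 -> H
  A (position 0) -> position (0+16) mod 26 = 16 -> Q
  N (position 13) -> position (13+16) mod 26 = 3 -> D
  D (position 3) -> position (3+16) mod 26 = 19 -> T
  O (position 14) -> position (14+16) mod 26 = 4 -> E
  M (position 12) -> position (12+16) mod 26 = 2 -> C
Result: HQDTEC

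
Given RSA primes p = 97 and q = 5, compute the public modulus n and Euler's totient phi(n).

Step 1: n = p * q = 97 * 5 = 485.
Step 2: phi(n) = (p-1)(q-1) = 96 * 4 = 384.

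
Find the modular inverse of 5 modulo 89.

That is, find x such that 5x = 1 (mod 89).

Step 1: We need x such that 5 * x = 1 (mod 89).
Step 2: Using the extended Euclidean algorithm or trial:
  5 * 18 = 90 = 1 * 89 + 1.
Step 3: Since 90 mod 89 = 1, the inverse is x = 18.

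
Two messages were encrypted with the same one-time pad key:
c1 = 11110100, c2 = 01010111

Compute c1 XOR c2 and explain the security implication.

Step 1: c1 XOR c2 = (m1 XOR k) XOR (m2 XOR k).
Step 2: By XOR associativity/commutativity: = m1 XOR m2 XOR k XOR k = m1 XOR m2.
Step 3: 11110100 XOR 01010111 = 10100011 = 163.
Step 4: The key cancels out! An attacker learns m1 XOR m2 = 163, revealing the relationship between plaintexts.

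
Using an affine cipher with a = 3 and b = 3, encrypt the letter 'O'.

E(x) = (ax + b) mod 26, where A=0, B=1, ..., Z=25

Step 1: Convert 'O' to number: x = 14.
Step 2: E(14) = (3 * 14 + 3) mod 26 = 45 mod 26 = 19.
Step 3: Convert 19 back to letter: T.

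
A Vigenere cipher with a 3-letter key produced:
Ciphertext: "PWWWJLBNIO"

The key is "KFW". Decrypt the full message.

Step 1: Key 'KFW' has length 3. Extended key: KFWKFWKFWK
Step 2: Decrypt each position:
  P(15) - K(10) = 5 = F
  W(22) - F(5) = 17 = R
  W(22) - W(22) = 0 = A
  W(22) - K(10) = 12 = M
  J(9) - F(5) = 4 = E
  L(11) - W(22) = 15 = P
  B(1) - K(10) = 17 = R
  N(13) - F(5) = 8 = I
  I(8) - W(22) = 12 = M
  O(14) - K(10) = 4 = E
Plaintext: FRAMEPRIME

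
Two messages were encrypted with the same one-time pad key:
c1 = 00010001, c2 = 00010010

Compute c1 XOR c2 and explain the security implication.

Step 1: c1 XOR c2 = (m1 XOR k) XOR (m2 XOR k).
Step 2: By XOR associativity/commutativity: = m1 XOR m2 XOR k XOR k = m1 XOR m2.
Step 3: 00010001 XOR 00010010 = 00000011 = 3.
Step 4: The key cancels out! An attacker learns m1 XOR m2 = 3, revealing the relationship between plaintexts.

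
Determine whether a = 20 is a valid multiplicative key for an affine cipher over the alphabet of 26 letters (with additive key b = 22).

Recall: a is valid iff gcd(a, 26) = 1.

Step 1: Compute gcd(20, 26).
Step 2: gcd(20, 26) = 2.
Since gcd = 2 != 1, 20 shares a common factor with 26, so it cannot be used.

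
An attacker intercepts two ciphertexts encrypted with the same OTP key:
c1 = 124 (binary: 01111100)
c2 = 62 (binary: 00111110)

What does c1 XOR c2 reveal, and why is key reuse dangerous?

Step 1: c1 XOR c2 = (m1 XOR k) XOR (m2 XOR k).
Step 2: By XOR associativity/commutativity: = m1 XOR m2 XOR k XOR k = m1 XOR m2.
Step 3: 01111100 XOR 00111110 = 01000010 = 66.
Step 4: The key cancels out! An attacker learns m1 XOR m2 = 66, revealing the relationship between plaintexts.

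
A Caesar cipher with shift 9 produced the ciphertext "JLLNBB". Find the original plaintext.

Step 1: Reverse the shift by subtracting 9 from each letter position.
  J (position 9) -> position (9-9) mod 26 = 0 -> A
  L (position 11) -> position (11-9) mod 26 = 2 -> C
  L (position 11) -> position (11-9) mod 26 = 2 -> C
  N (position 13) -> position (13-9) mod 26 = 4 -> E
  B (position 1) -> position (1-9) mod 26 = 18 -> S
  B (position 1) -> position (1-9) mod 26 = 18 -> S
Decrypted message: ACCESS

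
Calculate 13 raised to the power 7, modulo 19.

Step 1: Compute 13^7 mod 19 step by step, reducing modulo 19 at each step.
  13^1 mod 19 = 13
  13^2 mod 19 = (13 * 13) mod 19 = 17
  13^3 mod 19 = (17 * 13) mod 19 = 12
  13^4 mod 19 = (12 * 13) mod 19 = 4
  13^5 mod 19 = (4 * 13) mod 19 = 14
  13^6 mod 19 = (14 * 13) mod 19 = 11
  13^7 mod 19 = (11 * 13) mod 19 = 10
Step 2: Result = 10.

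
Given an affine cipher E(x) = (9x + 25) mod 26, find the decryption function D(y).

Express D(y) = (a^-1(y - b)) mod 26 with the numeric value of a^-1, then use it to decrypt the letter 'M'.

Step 1: Find a^-1, the modular inverse of 9 mod 26.
Step 2: We need 9 * a^-1 = 1 (mod 26).
Step 3: 9 * 3 = 27 = 1 * 26 + 1, so a^-1 = 3.
Step 4: D(y) = 3(y - 25) mod 26.
Step 5: Apply to 'M' (y = 12): D(12) = 3 * (12 - 25) mod 26 = 3 * -13 mod 26 = 13 -> 'N'.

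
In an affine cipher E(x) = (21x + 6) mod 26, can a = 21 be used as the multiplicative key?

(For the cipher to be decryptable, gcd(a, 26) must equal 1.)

Step 1: Compute gcd(21, 26).
Step 2: gcd(21, 26) = 1.
Since gcd = 1, 21 is coprime with 26, so it is a valid key.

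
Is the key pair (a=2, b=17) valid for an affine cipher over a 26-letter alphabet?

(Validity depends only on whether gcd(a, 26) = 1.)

Step 1: Compute gcd(2, 26).
Step 2: gcd(2, 26) = 2.
Since gcd = 2 != 1, 2 shares a common factor with 26, so it cannot be used.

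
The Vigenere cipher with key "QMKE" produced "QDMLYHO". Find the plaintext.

Step 1: Extend key: QMKEQMK
Step 2: Decrypt each letter (c - k) mod 26:
  Q(16) - Q(16) = (16-16) mod 26 = 0 = A
  D(3) - M(12) = (3-12) mod 26 = 17 = R
  M(12) - K(10) = (12-10) mod 26 = 2 = C
  L(11) - E(4) = (11-4) mod 26 = 7 = H
  Y(24) - Q(16) = (24-16) mod 26 = 8 = I
  H(7) - M(12) = (7-12) mod 26 = 21 = V
  O(14) - K(10) = (14-10) mod 26 = 4 = E
Plaintext: ARCHIVE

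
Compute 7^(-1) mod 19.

Step 1: We need x such that 7 * x = 1 (mod 19).
Step 2: Using the extended Euclidean algorithm or trial:
  7 * 11 = 77 = 4 * 19 + 1.
Step 3: Since 77 mod 19 = 1, the inverse is x = 11.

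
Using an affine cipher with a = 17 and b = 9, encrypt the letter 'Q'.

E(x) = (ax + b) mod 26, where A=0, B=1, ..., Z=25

Step 1: Convert 'Q' to number: x = 16.
Step 2: E(16) = (17 * 16 + 9) mod 26 = 281 mod 26 = 21.
Step 3: Convert 21 back to letter: V.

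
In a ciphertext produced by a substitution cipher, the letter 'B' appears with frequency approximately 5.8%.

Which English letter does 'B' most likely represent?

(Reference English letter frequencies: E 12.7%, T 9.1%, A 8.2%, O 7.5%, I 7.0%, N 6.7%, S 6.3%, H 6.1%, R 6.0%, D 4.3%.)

Step 1: The observed frequency is 5.8%.
Step 2: Compare with English frequencies:
  E: 12.7% (difference: 6.9%)
  T: 9.1% (difference: 3.3%)
  A: 8.2% (difference: 2.4%)
  O: 7.5% (difference: 1.7%)
  I: 7.0% (difference: 1.2%)
  N: 6.7% (difference: 0.9%)
  S: 6.3% (difference: 0.5%)
  H: 6.1% (difference: 0.3%)
  R: 6.0% (difference: 0.2%) <-- closest
  D: 4.3% (difference: 1.5%)
Step 3: 'B' most likely represents 'R' (frequency 6.0%).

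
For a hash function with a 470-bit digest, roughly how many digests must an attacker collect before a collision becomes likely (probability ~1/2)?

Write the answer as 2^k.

Step 1: The birthday paradox gives collision probability ~50% after sqrt(2^n) = 2^(n/2) hashes.
Step 2: For 470-bit output: 2^(470/2) = 2^235.
Step 3: Approximately 2^235 hash computations needed.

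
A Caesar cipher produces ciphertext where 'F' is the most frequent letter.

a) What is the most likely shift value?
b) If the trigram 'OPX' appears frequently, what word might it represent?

Step 1: In English, 'E' is the most frequent letter (12.7%).
Step 2: The most frequent ciphertext letter is 'F' (position 5).
Step 3: Shift = (5 - 4) mod 26 = 1.
Step 4: Decrypt 'OPX' by shifting back 1:
  O -> N
  P -> O
  X -> W
Step 5: 'OPX' decrypts to 'NOW'.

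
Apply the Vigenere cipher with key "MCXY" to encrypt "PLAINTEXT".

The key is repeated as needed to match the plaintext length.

Step 1: Repeat key to match plaintext length:
  Plaintext: PLAINTEXT
  Key:       MCXYMCXYM
Step 2: Encrypt each letter:
  P(15) + M(12) = (15+12) mod 26 = 1 = B
  L(11) + C(2) = (11+2) mod 26 = 13 = N
  A(0) + X(23) = (0+23) mod 26 = 23 = X
  I(8) + Y(24) = (8+24) mod 26 = 6 = G
  N(13) + M(12) = (13+12) mod 26 = 25 = Z
  T(19) + C(2) = (19+2) mod 26 = 21 = V
  E(4) + X(23) = (4+23) mod 26 = 1 = B
  X(23) + Y(24) = (23+24) mod 26 = 21 = V
  T(19) + M(12) = (19+12) mod 26 = 5 = F
Ciphertext: BNXGZVBVF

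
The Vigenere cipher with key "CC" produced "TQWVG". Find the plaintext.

Step 1: Extend key: CCCCC
Step 2: Decrypt each letter (c - k) mod 26:
  T(19) - C(2) = (19-2) mod 26 = 17 = R
  Q(16) - C(2) = (16-2) mod 26 = 14 = O
  W(22) - C(2) = (22-2) mod 26 = 20 = U
  V(21) - C(2) = (21-2) mod 26 = 19 = T
  G(6) - C(2) = (6-2) mod 26 = 4 = E
Plaintext: ROUTE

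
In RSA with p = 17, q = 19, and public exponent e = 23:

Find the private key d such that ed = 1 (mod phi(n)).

Step 1: n = 17 * 19 = 323.
Step 2: phi(n) = 16 * 18 = 288.
Step 3: Find d such that 23 * d = 1 (mod 288).
Step 4: d = 23^(-1) mod 288 = 263.
Verification: 23 * 263 = 6049 = 21 * 288 + 1.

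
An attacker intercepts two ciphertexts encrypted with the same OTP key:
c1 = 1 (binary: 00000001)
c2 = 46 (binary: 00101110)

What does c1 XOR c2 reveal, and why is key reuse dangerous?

Step 1: c1 XOR c2 = (m1 XOR k) XOR (m2 XOR k).
Step 2: By XOR associativity/commutativity: = m1 XOR m2 XOR k XOR k = m1 XOR m2.
Step 3: 00000001 XOR 00101110 = 00101111 = 47.
Step 4: The key cancels out! An attacker learns m1 XOR m2 = 47, revealing the relationship between plaintexts.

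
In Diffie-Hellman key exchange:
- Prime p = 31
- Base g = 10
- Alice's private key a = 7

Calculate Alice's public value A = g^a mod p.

Step 1: A = g^a mod p = 10^7 mod 31.
  10^1 mod 31 = 10
  10^2 mod 31 = (10 * 10) mod 31 = 7
  10^3 mod 31 = (7 * 10) mod 31 = 8
  10^4 mod 31 = (8 * 10) mod 31 = 18
  10^5 mod 31 = (18 * 10) mod 31 = 25
  10^6 mod 31 = (25 * 10) mod 31 = 2
  10^7 mod 31 = (2 * 10) mod 31 = 20
Result: A = 20.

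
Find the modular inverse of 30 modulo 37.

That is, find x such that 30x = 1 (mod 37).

Step 1: We need x such that 30 * x = 1 (mod 37).
Step 2: Using the extended Euclidean algorithm or trial:
  30 * 21 = 630 = 17 * 37 + 1.
Step 3: Since 630 mod 37 = 1, the inverse is x = 21.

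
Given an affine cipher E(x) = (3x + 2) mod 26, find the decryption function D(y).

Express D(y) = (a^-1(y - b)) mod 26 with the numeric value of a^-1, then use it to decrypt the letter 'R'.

Step 1: Find a^-1, the modular inverse of 3 mod 26.
Step 2: We need 3 * a^-1 = 1 (mod 26).
Step 3: 3 * 9 = 27 = 1 * 26 + 1, so a^-1 = 9.
Step 4: D(y) = 9(y - 2) mod 26.
Step 5: Apply to 'R' (y = 17): D(17) = 9 * (17 - 2) mod 26 = 9 * 15 mod 26 = 5 -> 'F'.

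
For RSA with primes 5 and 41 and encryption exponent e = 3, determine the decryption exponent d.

Step 1: n = 5 * 41 = 205.
Step 2: phi(n) = 4 * 40 = 160.
Step 3: Find d such that 3 * d = 1 (mod 160).
Step 4: d = 3^(-1) mod 160 = 107.
Verification: 3 * 107 = 321 = 2 * 160 + 1.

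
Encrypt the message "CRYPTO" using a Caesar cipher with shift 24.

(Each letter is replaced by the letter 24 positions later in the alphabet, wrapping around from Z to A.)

Step 1: For each letter, shift forward by 24 positions (mod 26).
  C (position 2) -> position (2+24) mod 26 = 0 -> A
  R (position 17) -> position (17+24) mod 26 = 15 -> P
  Y (position 24) -> position (24+24) mod 26 = 22 -> W
  P (position 15) -> position (15+24) mod 26 = 13 -> N
  T (position 19) -> position (19+24) mod 26 = 17 -> R
  O (position 14) -> position (14+24) mod 26 = 12 -> M
Result: APWNRM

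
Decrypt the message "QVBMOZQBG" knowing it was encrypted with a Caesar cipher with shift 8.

Step 1: Reverse the shift by subtracting 8 from each letter position.
  Q (position 16) -> position (16-8) mod 26 = 8 -> I
  V (position 21) -> position (21-8) mod 26 = 13 -> N
  B (position 1) -> position (1-8) mod 26 = 19 -> T
  M (position 12) -> position (12-8) mod 26 = 4 -> E
  O (position 14) -> position (14-8) mod 26 = 6 -> G
  Z (position 25) -> position (25-8) mod 26 = 17 -> R
  Q (position 16) -> position (16-8) mod 26 = 8 -> I
  B (position 1) -> position (1-8) mod 26 = 19 -> T
  G (position 6) -> position (6-8) mod 26 = 24 -> Y
Decrypted message: INTEGRITY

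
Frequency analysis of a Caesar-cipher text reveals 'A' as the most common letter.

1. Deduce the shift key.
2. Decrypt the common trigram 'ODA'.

Step 1: In English, 'E' is the most frequent letter (12.7%).
Step 2: The most frequent ciphertext letter is 'A' (position 0).
Step 3: Shift = (0 - 4) mod 26 = 22.
Step 4: Decrypt 'ODA' by shifting back 22:
  O -> S
  D -> H
  A -> E
Step 5: 'ODA' decrypts to 'SHE'.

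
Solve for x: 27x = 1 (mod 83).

Step 1: We need x such that 27 * x = 1 (mod 83).
Step 2: Using the extended Euclidean algorithm or trial:
  27 * 40 = 1080 = 13 * 83 + 1.
Step 3: Since 1080 mod 83 = 1, the inverse is x = 40.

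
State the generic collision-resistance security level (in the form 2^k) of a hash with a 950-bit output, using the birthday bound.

Step 1: The birthday paradox gives collision probability ~50% after sqrt(2^n) = 2^(n/2) hashes.
Step 2: For 950-bit output: 2^(950/2) = 2^475.
Step 3: Approximately 2^475 hash computations needed.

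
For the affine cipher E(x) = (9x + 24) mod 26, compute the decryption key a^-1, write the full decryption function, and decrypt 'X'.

Step 1: Find a^-1, the modular inverse of 9 mod 26.
Step 2: We need 9 * a^-1 = 1 (mod 26).
Step 3: 9 * 3 = 27 = 1 * 26 + 1, so a^-1 = 3.
Step 4: D(y) = 3(y - 24) mod 26.
Step 5: Apply to 'X' (y = 23): D(23) = 3 * (23 - 24) mod 26 = 3 * -1 mod 26 = 23 -> 'X'.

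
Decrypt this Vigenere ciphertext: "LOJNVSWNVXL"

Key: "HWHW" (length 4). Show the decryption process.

Step 1: Key 'HWHW' has length 4. Extended key: HWHWHWHWHWH
Step 2: Decrypt each position:
  L(11) - H(7) = 4 = E
  O(14) - W(22) = 18 = S
  J(9) - H(7) = 2 = C
  N(13) - W(22) = 17 = R
  V(21) - H(7) = 14 = O
  S(18) - W(22) = 22 = W
  W(22) - H(7) = 15 = P
  N(13) - W(22) = 17 = R
  V(21) - H(7) = 14 = O
  X(23) - W(22) = 1 = B
  L(11) - H(7) = 4 = E
Plaintext: ESCROWPROBE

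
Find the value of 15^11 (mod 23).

Step 1: Compute 15^11 mod 23 step by step, reducing modulo 23 at each step.
  15^1 mod 23 = 15
  15^2 mod 23 = (15 * 15) mod 23 = 18
  15^3 mod 23 = (18 * 15) mod 23 = 17
  15^4 mod 23 = (17 * 15) mod 23 = 2
  15^5 mod 23 = (2 * 15) mod 23 = 7
  15^6 mod 23 = (7 * 15) mod 23 = 13
  15^7 mod 23 = (13 * 15) mod 23 = 11
  15^8 mod 23 = (11 * 15) mod 23 = 4
  15^9 mod 23 = (4 * 15) mod 23 = 14
  15^10 mod 23 = (14 * 15) mod 23 = 3
  15^11 mod 23 = (3 * 15) mod 23 = 22
Step 2: Result = 22.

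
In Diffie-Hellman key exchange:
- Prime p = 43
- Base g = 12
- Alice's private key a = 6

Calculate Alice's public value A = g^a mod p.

Step 1: A = g^a mod p = 12^6 mod 43.
  12^1 mod 43 = 12
  12^2 mod 43 = (12 * 12) mod 43 = 15
  12^3 mod 43 = (15 * 12) mod 43 = 8
  12^4 mod 43 = (8 * 12) mod 43 = 10
  12^5 mod 43 = (10 * 12) mod 43 = 34
  12^6 mod 43 = (34 * 12) mod 43 = 21
Result: A = 21.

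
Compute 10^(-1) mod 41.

Step 1: We need x such that 10 * x = 1 (mod 41).
Step 2: Using the extended Euclidean algorithm or trial:
  10 * 37 = 370 = 9 * 41 + 1.
Step 3: Since 370 mod 41 = 1, the inverse is x = 37.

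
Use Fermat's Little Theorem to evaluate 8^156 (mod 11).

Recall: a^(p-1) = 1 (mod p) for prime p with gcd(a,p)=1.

Step 1: Since 11 is prime, by Fermat's Little Theorem: 8^10 = 1 (mod 11).
Step 2: Reduce exponent: 156 mod 10 = 6.
Step 3: So 8^156 = 8^6 (mod 11).
Step 4: 8^6 mod 11 = 3.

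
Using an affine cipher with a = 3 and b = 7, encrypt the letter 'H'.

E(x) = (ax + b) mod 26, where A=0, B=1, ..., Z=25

Step 1: Convert 'H' to number: x = 7.
Step 2: E(7) = (3 * 7 + 7) mod 26 = 28 mod 26 = 2.
Step 3: Convert 2 back to letter: C.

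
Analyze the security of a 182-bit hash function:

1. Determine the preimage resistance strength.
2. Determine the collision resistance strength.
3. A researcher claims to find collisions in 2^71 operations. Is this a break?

Step 1: Preimage resistance requires brute-force of 2^182 operations.
Step 2: Collision resistance (birthday bound) = 2^(182/2) = 2^91.
Step 3: The claimed attack costs 2^71 operations.
Step 4: Since 2^71 < 2^91, the claimed attack beats the generic birthday bound, so collision resistance is broken.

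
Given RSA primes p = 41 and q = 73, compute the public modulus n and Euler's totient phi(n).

Step 1: n = p * q = 41 * 73 = 2993.
Step 2: phi(n) = (p-1)(q-1) = 40 * 72 = 2880.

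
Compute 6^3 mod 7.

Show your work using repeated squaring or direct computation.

Step 1: Compute 6^3 mod 7 step by step, reducing modulo 7 at each step.
  6^1 mod 7 = 6
  6^2 mod 7 = (6 * 6) mod 7 = 1
  6^3 mod 7 = (1 * 6) mod 7 = 6
Step 2: Result = 6.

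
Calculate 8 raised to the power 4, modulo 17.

Step 1: Compute 8^4 mod 17 step by step, reducing modulo 17 at each step.
  8^1 mod 17 = 8
  8^2 mod 17 = (8 * 8) mod 17 = 13
  8^3 mod 17 = (13 * 8) mod 17 = 2
  8^4 mod 17 = (2 * 8) mod 17 = 16
Step 2: Result = 16.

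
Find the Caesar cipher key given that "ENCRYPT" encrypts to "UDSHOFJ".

Step 1: Compare first letters: E (position 4) -> U (position 20).
Step 2: Shift = (20 - 4) mod 26 = 16.
The shift value is 16.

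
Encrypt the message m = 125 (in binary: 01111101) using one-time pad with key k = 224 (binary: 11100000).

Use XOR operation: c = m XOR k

Step 1: Write out the XOR operation bit by bit:
  Message: 01111101
  Key:     11100000
  XOR:     10011101
Step 2: Convert to decimal: 10011101 = 157.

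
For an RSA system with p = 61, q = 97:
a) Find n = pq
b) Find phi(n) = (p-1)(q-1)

Step 1: n = p * q = 61 * 97 = 5917.
Step 2: phi(n) = (p-1)(q-1) = 60 * 96 = 5760.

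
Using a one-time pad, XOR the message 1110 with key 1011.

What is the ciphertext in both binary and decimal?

Step 1: Write out the XOR operation bit by bit:
  Message: 1110
  Key:     1011
  XOR:     0101
Step 2: Convert to decimal: 0101 = 5.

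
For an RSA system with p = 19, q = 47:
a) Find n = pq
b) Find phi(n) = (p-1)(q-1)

Step 1: n = p * q = 19 * 47 = 893.
Step 2: phi(n) = (p-1)(q-1) = 18 * 46 = 828.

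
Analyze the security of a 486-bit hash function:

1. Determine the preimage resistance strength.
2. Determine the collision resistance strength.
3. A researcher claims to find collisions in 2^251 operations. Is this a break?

Step 1: Preimage resistance requires brute-force of 2^486 operations.
Step 2: Collision resistance (birthday bound) = 2^(486/2) = 2^243.
Step 3: The claimed attack costs 2^251 operations.
Step 4: Since 2^251 >= 2^243, the claimed attack is no faster than the generic birthday attack, so this does not break collision resistance.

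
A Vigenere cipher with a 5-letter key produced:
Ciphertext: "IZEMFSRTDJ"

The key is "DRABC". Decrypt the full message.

Step 1: Key 'DRABC' has length 5. Extended key: DRABCDRABC
Step 2: Decrypt each position:
  I(8) - D(3) = 5 = F
  Z(25) - R(17) = 8 = I
  E(4) - A(0) = 4 = E
  M(12) - B(1) = 11 = L
  F(5) - C(2) = 3 = D
  S(18) - D(3) = 15 = P
  R(17) - R(17) = 0 = A
  T(19) - A(0) = 19 = T
  D(3) - B(1) = 2 = C
  J(9) - C(2) = 7 = H
Plaintext: FIELDPATCH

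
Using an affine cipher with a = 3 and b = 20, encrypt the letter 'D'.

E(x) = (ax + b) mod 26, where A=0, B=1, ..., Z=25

Step 1: Convert 'D' to number: x = 3.
Step 2: E(3) = (3 * 3 + 20) mod 26 = 29 mod 26 = 3.
Step 3: Convert 3 back to letter: D.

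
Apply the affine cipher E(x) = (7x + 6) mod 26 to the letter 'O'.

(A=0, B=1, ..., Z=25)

Step 1: Convert 'O' to number: x = 14.
Step 2: E(14) = (7 * 14 + 6) mod 26 = 104 mod 26 = 0.
Step 3: Convert 0 back to letter: A.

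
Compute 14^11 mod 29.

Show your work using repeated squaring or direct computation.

Step 1: Compute 14^11 mod 29 step by step, reducing modulo 29 at each step.
  14^1 mod 29 = 14
  14^2 mod 29 = (14 * 14) mod 29 = 22
  14^3 mod 29 = (22 * 14) mod 29 = 18
  14^4 mod 29 = (18 * 14) mod 29 = 20
  14^5 mod 29 = (20 * 14) mod 29 = 19
  14^6 mod 29 = (19 * 14) mod 29 = 5
  14^7 mod 29 = (5 * 14) mod 29 = 12
  14^8 mod 29 = (12 * 14) mod 29 = 23
  14^9 mod 29 = (23 * 14) mod 29 = 3
  14^10 mod 29 = (3 * 14) mod 29 = 13
  14^11 mod 29 = (13 * 14) mod 29 = 8
Step 2: Result = 8.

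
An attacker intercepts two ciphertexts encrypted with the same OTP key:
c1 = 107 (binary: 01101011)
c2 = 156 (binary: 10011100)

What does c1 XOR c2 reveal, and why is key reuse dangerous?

Step 1: c1 XOR c2 = (m1 XOR k) XOR (m2 XOR k).
Step 2: By XOR associativity/commutativity: = m1 XOR m2 XOR k XOR k = m1 XOR m2.
Step 3: 01101011 XOR 10011100 = 11110111 = 247.
Step 4: The key cancels out! An attacker learns m1 XOR m2 = 247, revealing the relationship between plaintexts.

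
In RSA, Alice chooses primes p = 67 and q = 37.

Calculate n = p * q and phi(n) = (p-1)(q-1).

Step 1: n = p * q = 67 * 37 = 2479.
Step 2: phi(n) = (p-1)(q-1) = 66 * 36 = 2376.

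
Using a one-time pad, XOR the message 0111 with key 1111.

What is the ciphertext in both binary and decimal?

Step 1: Write out the XOR operation bit by bit:
  Message: 0111
  Key:     1111
  XOR:     1000
Step 2: Convert to decimal: 1000 = 8.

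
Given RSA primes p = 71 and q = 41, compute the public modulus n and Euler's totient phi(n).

Step 1: n = p * q = 71 * 41 = 2911.
Step 2: phi(n) = (p-1)(q-1) = 70 * 40 = 2800.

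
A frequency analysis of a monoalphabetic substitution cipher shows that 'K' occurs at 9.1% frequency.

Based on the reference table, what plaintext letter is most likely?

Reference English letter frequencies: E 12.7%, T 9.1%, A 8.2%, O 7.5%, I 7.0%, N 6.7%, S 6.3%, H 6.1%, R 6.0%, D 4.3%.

Step 1: The observed frequency is 9.1%.
Step 2: Compare with English frequencies:
  E: 12.7% (difference: 3.6%)
  T: 9.1% (difference: 0.0%) <-- closest
  A: 8.2% (difference: 0.9%)
  O: 7.5% (difference: 1.6%)
  I: 7.0% (difference: 2.1%)
  N: 6.7% (difference: 2.4%)
  S: 6.3% (difference: 2.8%)
  H: 6.1% (difference: 3.0%)
  R: 6.0% (difference: 3.1%)
  D: 4.3% (difference: 4.8%)
Step 3: 'K' most likely represents 'T' (frequency 9.1%).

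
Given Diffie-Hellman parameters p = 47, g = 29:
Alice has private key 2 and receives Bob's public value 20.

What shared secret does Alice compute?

Step 1: s = B^a mod p = 20^2 mod 47.
  20^1 mod 47 = 20
  20^2 mod 47 = (20 * 20) mod 47 = 24
Result: shared secret = 24.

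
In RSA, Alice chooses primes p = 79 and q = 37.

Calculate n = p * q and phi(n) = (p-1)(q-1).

Step 1: n = p * q = 79 * 37 = 2923.
Step 2: phi(n) = (p-1)(q-1) = 78 * 36 = 2808.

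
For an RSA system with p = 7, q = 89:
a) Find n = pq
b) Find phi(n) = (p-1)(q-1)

Step 1: n = p * q = 7 * 89 = 623.
Step 2: phi(n) = (p-1)(q-1) = 6 * 88 = 528.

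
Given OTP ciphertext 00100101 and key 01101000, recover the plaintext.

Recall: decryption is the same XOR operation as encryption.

Step 1: XOR ciphertext with key:
  Ciphertext: 00100101
  Key:        01101000
  XOR:        01001101
Step 2: Plaintext = 01001101 = 77 in decimal.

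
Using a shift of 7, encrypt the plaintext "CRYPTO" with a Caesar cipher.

Step 1: For each letter, shift forward by 7 positions (mod 26).
  C (position 2) -> position (2+7) mod 26 = 9 -> J
  R (position 17) -> position (17+7) mod 26 = 24 -> Y
  Y (position 24) -> position (24+7) mod 26 = 5 -> F
  P (position 15) -> position (15+7) mod 26 = 22 -> W
  T (position 19) -> position (19+7) mod 26 = 0 -> A
  O (position 14) -> position (14+7) mod 26 = 21 -> V
Result: JYFWAV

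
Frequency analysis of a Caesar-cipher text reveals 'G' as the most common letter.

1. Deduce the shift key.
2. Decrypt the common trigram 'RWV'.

Step 1: In English, 'E' is the most frequent letter (12.7%).
Step 2: The most frequent ciphertext letter is 'G' (position 6).
Step 3: Shift = (6 - 4) mod 26 = 2.
Step 4: Decrypt 'RWV' by shifting back 2:
  R -> P
  W -> U
  V -> T
Step 5: 'RWV' decrypts to 'PUT'.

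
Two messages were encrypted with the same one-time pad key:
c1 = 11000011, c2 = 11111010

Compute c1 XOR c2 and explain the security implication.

Step 1: c1 XOR c2 = (m1 XOR k) XOR (m2 XOR k).
Step 2: By XOR associativity/commutativity: = m1 XOR m2 XOR k XOR k = m1 XOR m2.
Step 3: 11000011 XOR 11111010 = 00111001 = 57.
Step 4: The key cancels out! An attacker learns m1 XOR m2 = 57, revealing the relationship between plaintexts.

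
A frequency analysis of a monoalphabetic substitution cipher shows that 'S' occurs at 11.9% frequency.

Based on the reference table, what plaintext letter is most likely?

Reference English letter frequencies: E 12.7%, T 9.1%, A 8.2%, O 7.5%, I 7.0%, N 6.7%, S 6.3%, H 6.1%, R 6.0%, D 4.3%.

Step 1: The observed frequency is 11.9%.
Step 2: Compare with English frequencies:
  E: 12.7% (difference: 0.8%) <-- closest
  T: 9.1% (difference: 2.8%)
  A: 8.2% (difference: 3.7%)
  O: 7.5% (difference: 4.4%)
  I: 7.0% (difference: 4.9%)
  N: 6.7% (difference: 5.2%)
  S: 6.3% (difference: 5.6%)
  H: 6.1% (difference: 5.8%)
  R: 6.0% (difference: 5.9%)
  D: 4.3% (difference: 7.6%)
Step 3: 'S' most likely represents 'E' (frequency 12.7%).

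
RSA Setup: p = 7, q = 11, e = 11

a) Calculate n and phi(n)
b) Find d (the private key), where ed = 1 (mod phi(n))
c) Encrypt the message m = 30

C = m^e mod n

Step 1: n = 7 * 11 = 77.
Step 2: phi(n) = (7-1)(11-1) = 6 * 10 = 60.
Step 3: Find d = 11^(-1) mod 60 = 11.
  Verify: 11 * 11 = 121 = 1 (mod 60).
Step 4: C = 30^11 mod 77 = 74.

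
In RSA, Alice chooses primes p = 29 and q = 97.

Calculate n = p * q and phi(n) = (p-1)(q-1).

Step 1: n = p * q = 29 * 97 = 2813.
Step 2: phi(n) = (p-1)(q-1) = 28 * 96 = 2688.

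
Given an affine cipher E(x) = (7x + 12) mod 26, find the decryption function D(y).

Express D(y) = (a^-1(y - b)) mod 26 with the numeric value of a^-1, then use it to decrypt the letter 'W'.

Step 1: Find a^-1, the modular inverse of 7 mod 26.
Step 2: We need 7 * a^-1 = 1 (mod 26).
Step 3: 7 * 15 = 105 = 4 * 26 + 1, so a^-1 = 15.
Step 4: D(y) = 15(y - 12) mod 26.
Step 5: Apply to 'W' (y = 22): D(22) = 15 * (22 - 12) mod 26 = 15 * 10 mod 26 = 20 -> 'U'.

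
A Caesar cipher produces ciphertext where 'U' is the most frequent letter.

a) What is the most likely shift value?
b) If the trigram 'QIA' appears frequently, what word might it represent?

Step 1: In English, 'E' is the most frequent letter (12.7%).
Step 2: The most frequent ciphertext letter is 'U' (position 20).
Step 3: Shift = (20 - 4) mod 26 = 16.
Step 4: Decrypt 'QIA' by shifting back 16:
  Q -> A
  I -> S
  A -> K
Step 5: 'QIA' decrypts to 'ASK'.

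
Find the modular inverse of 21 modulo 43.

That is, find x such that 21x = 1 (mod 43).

Step 1: We need x such that 21 * x = 1 (mod 43).
Step 2: Using the extended Euclidean algorithm or trial:
  21 * 41 = 861 = 20 * 43 + 1.
Step 3: Since 861 mod 43 = 1, the inverse is x = 41.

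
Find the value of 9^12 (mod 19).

Step 1: Compute 9^12 mod 19 step by step, reducing modulo 19 at each step.
  9^1 mod 19 = 9
  9^2 mod 19 = (9 * 9) mod 19 = 5
  9^3 mod 19 = (5 * 9) mod 19 = 7
  9^4 mod 19 = (7 * 9) mod 19 = 6
  9^5 mod 19 = (6 * 9) mod 19 = 16
  9^6 mod 19 = (16 * 9) mod 19 = 11
  9^7 mod 19 = (11 * 9) mod 19 = 4
  9^8 mod 19 = (4 * 9) mod 19 = 17
  9^9 mod 19 = (17 * 9) mod 19 = 1
  9^10 mod 19 = (1 * 9) mod 19 = 9
  9^11 mod 19 = (9 * 9) mod 19 = 5
  9^12 mod 19 = (5 * 9) mod 19 = 7
Step 2: Result = 7.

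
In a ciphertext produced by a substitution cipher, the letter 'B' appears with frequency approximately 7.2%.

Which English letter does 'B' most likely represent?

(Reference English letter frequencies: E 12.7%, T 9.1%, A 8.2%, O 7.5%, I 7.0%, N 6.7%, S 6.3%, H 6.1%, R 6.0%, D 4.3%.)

Step 1: The observed frequency is 7.2%.
Step 2: Compare with English frequencies:
  E: 12.7% (difference: 5.5%)
  T: 9.1% (difference: 1.9%)
  A: 8.2% (difference: 1.0%)
  O: 7.5% (difference: 0.3%)
  I: 7.0% (difference: 0.2%) <-- closest
  N: 6.7% (difference: 0.5%)
  S: 6.3% (difference: 0.9%)
  H: 6.1% (difference: 1.1%)
  R: 6.0% (difference: 1.2%)
  D: 4.3% (difference: 2.9%)
Step 3: 'B' most likely represents 'I' (frequency 7.0%).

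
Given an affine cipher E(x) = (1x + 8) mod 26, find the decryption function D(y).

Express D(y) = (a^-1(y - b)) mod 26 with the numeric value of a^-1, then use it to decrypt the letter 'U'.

Step 1: Find a^-1, the modular inverse of 1 mod 26.
Step 2: We need 1 * a^-1 = 1 (mod 26).
Step 3: 1 * 1 = 1 = 0 * 26 + 1, so a^-1 = 1.
Step 4: D(y) = 1(y - 8) mod 26.
Step 5: Apply to 'U' (y = 20): D(20) = 1 * (20 - 8) mod 26 = 1 * 12 mod 26 = 12 -> 'M'.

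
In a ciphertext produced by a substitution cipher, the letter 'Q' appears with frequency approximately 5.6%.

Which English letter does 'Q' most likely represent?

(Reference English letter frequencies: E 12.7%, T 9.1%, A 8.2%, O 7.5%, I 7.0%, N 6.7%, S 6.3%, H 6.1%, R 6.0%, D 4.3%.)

Step 1: The observed frequency is 5.6%.
Step 2: Compare with English frequencies:
  E: 12.7% (difference: 7.1%)
  T: 9.1% (difference: 3.5%)
  A: 8.2% (difference: 2.6%)
  O: 7.5% (difference: 1.9%)
  I: 7.0% (difference: 1.4%)
  N: 6.7% (difference: 1.1%)
  S: 6.3% (difference: 0.7%)
  H: 6.1% (difference: 0.5%)
  R: 6.0% (difference: 0.4%) <-- closest
  D: 4.3% (difference: 1.3%)
Step 3: 'Q' most likely represents 'R' (frequency 6.0%).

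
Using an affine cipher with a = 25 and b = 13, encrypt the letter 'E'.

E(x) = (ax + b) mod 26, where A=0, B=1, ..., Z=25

Step 1: Convert 'E' to number: x = 4.
Step 2: E(4) = (25 * 4 + 13) mod 26 = 113 mod 26 = 9.
Step 3: Convert 9 back to letter: J.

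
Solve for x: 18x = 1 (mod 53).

Step 1: We need x such that 18 * x = 1 (mod 53).
Step 2: Using the extended Euclidean algorithm or trial:
  18 * 3 = 54 = 1 * 53 + 1.
Step 3: Since 54 mod 53 = 1, the inverse is x = 3.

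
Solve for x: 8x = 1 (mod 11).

Step 1: We need x such that 8 * x = 1 (mod 11).
Step 2: Using the extended Euclidean algorithm or trial:
  8 * 7 = 56 = 5 * 11 + 1.
Step 3: Since 56 mod 11 = 1, the inverse is x = 7.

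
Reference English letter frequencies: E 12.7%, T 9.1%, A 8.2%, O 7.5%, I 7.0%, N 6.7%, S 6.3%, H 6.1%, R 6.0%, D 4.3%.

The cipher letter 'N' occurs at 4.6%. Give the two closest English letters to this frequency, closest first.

Step 1: Observed frequency of 'N' is 4.6%.
Step 2: Compute distances to each reference frequency and sort:
  D (4.3%): difference = 0.3% <-- BEST
  R (6.0%): difference = 1.4% <-- RUNNER-UP
  H (6.1%): difference = 1.5%
  S (6.3%): difference = 1.7%
  N (6.7%): difference = 2.1%
Step 3: Most likely is 'D' (4.3%, diff 0.3%); second most likely is 'R' (6.0%, diff 1.4%).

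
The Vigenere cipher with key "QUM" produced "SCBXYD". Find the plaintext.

Step 1: Extend key: QUMQUM
Step 2: Decrypt each letter (c - k) mod 26:
  S(18) - Q(16) = (18-16) mod 26 = 2 = C
  C(2) - U(20) = (2-20) mod 26 = 8 = I
  B(1) - M(12) = (1-12) mod 26 = 15 = P
  X(23) - Q(16) = (23-16) mod 26 = 7 = H
  Y(24) - U(20) = (24-20) mod 26 = 4 = E
  D(3) - M(12) = (3-12) mod 26 = 17 = R
Plaintext: CIPHER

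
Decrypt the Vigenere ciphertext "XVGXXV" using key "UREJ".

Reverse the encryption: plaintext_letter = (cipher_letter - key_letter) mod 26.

Step 1: Extend key: UREJUR
Step 2: Decrypt each letter (c - k) mod 26:
  X(23) - U(20) = (23-20) mod 26 = 3 = D
  V(21) - R(17) = (21-17) mod 26 = 4 = E
  G(6) - E(4) = (6-4) mod 26 = 2 = C
  X(23) - J(9) = (23-9) mod 26 = 14 = O
  X(23) - U(20) = (23-20) mod 26 = 3 = D
  V(21) - R(17) = (21-17) mod 26 = 4 = E
Plaintext: DECODE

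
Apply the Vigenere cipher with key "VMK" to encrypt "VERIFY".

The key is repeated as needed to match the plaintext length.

Step 1: Repeat key to match plaintext length:
  Plaintext: VERIFY
  Key:       VMKVMK
Step 2: Encrypt each letter:
  V(21) + V(21) = (21+21) mod 26 = 16 = Q
  E(4) + M(12) = (4+12) mod 26 = 16 = Q
  R(17) + K(10) = (17+10) mod 26 = 1 = B
  I(8) + V(21) = (8+21) mod 26 = 3 = D
  F(5) + M(12) = (5+12) mod 26 = 17 = R
  Y(24) + K(10) = (24+10) mod 26 = 8 = I
Ciphertext: QQBDRI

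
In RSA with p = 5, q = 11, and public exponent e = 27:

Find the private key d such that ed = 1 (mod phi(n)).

Step 1: n = 5 * 11 = 55.
Step 2: phi(n) = 4 * 10 = 40.
Step 3: Find d such that 27 * d = 1 (mod 40).
Step 4: d = 27^(-1) mod 40 = 3.
Verification: 27 * 3 = 81 = 2 * 40 + 1.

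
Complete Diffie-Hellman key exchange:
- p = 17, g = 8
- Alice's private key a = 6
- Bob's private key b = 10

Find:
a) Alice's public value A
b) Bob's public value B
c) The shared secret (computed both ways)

Step 1: A = g^a mod p = 8^6 mod 17 = 4.
Step 2: B = g^b mod p = 8^10 mod 17 = 13.
Step 3: Alice computes s = B^a mod p = 13^6 mod 17 = 16.
Step 4: Bob computes s = A^b mod p = 4^10 mod 17 = 16.
Both sides agree: shared secret = 16.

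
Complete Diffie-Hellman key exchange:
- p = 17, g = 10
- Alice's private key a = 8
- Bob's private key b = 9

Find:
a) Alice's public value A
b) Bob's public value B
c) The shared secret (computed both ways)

Step 1: A = g^a mod p = 10^8 mod 17 = 16.
Step 2: B = g^b mod p = 10^9 mod 17 = 7.
Step 3: Alice computes s = B^a mod p = 7^8 mod 17 = 16.
Step 4: Bob computes s = A^b mod p = 16^9 mod 17 = 16.
Both sides agree: shared secret = 16.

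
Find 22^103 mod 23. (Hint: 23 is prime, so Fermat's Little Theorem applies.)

Step 1: Since 23 is prime, by Fermat's Little Theorem: 22^22 = 1 (mod 23).
Step 2: Reduce exponent: 103 mod 22 = 15.
Step 3: So 22^103 = 22^15 (mod 23).
Step 4: 22^15 mod 23 = 22.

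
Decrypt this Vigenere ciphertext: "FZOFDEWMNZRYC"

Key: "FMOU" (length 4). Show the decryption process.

Step 1: Key 'FMOU' has length 4. Extended key: FMOUFMOUFMOUF
Step 2: Decrypt each position:
  F(5) - F(5) = 0 = A
  Z(25) - M(12) = 13 = N
  O(14) - O(14) = 0 = A
  F(5) - U(20) = 11 = L
  D(3) - F(5) = 24 = Y
  E(4) - M(12) = 18 = S
  W(22) - O(14) = 8 = I
  M(12) - U(20) = 18 = S
  N(13) - F(5) = 8 = I
  Z(25) - M(12) = 13 = N
  R(17) - O(14) = 3 = D
  Y(24) - U(20) = 4 = E
  C(2) - F(5) = 23 = X
Plaintext: ANALYSISINDEX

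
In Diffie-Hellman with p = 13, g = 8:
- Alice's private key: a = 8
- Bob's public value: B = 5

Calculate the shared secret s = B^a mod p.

Step 1: s = B^a mod p = 5^8 mod 13.
  5^1 mod 13 = 5
  5^2 mod 13 = (5 * 5) mod 13 = 12
  5^3 mod 13 = (12 * 5) mod 13 = 8
  5^4 mod 13 = (8 * 5) mod 13 = 1
  5^5 mod 13 = (1 * 5) mod 13 = 5
  5^6 mod 13 = (5 * 5) mod 13 = 12
  5^7 mod 13 = (12 * 5) mod 13 = 8
  5^8 mod 13 = (8 * 5) mod 13 = 1
Result: shared secret = 1.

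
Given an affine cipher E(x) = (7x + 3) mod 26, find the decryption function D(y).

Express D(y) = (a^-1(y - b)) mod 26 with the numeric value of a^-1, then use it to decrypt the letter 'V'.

Step 1: Find a^-1, the modular inverse of 7 mod 26.
Step 2: We need 7 * a^-1 = 1 (mod 26).
Step 3: 7 * 15 = 105 = 4 * 26 + 1, so a^-1 = 15.
Step 4: D(y) = 15(y - 3) mod 26.
Step 5: Apply to 'V' (y = 21): D(21) = 15 * (21 - 3) mod 26 = 15 * 18 mod 26 = 10 -> 'K'.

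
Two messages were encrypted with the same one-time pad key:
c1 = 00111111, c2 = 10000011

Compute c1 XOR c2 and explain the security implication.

Step 1: c1 XOR c2 = (m1 XOR k) XOR (m2 XOR k).
Step 2: By XOR associativity/commutativity: = m1 XOR m2 XOR k XOR k = m1 XOR m2.
Step 3: 00111111 XOR 10000011 = 10111100 = 188.
Step 4: The key cancels out! An attacker learns m1 XOR m2 = 188, revealing the relationship between plaintexts.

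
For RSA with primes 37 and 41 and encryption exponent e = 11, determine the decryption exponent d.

Step 1: n = 37 * 41 = 1517.
Step 2: phi(n) = 36 * 40 = 1440.
Step 3: Find d such that 11 * d = 1 (mod 1440).
Step 4: d = 11^(-1) mod 1440 = 131.
Verification: 11 * 131 = 1441 = 1 * 1440 + 1.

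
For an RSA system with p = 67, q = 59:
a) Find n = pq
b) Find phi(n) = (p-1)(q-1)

Step 1: n = p * q = 67 * 59 = 3953.
Step 2: phi(n) = (p-1)(q-1) = 66 * 58 = 3828.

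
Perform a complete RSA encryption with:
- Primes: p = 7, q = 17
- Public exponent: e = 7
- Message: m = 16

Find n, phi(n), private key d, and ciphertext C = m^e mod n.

Step 1: n = 7 * 17 = 119.
Step 2: phi(n) = (7-1)(17-1) = 6 * 16 = 96.
Step 3: Find d = 7^(-1) mod 96 = 55.
  Verify: 7 * 55 = 385 = 1 (mod 96).
Step 4: C = 16^7 mod 119 = 16.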